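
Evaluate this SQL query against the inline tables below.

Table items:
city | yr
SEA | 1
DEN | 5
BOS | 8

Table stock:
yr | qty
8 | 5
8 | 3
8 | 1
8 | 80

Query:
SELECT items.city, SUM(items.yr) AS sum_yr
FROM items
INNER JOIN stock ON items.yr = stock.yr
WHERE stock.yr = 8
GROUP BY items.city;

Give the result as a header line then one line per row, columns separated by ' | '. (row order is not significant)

After JOIN stock (4 rows):
items.city | items.yr | stock.yr | stock.qty
BOS | 8 | 8 | 5
BOS | 8 | 8 | 3
BOS | 8 | 8 | 1
BOS | 8 | 8 | 80
After WHERE (4 rows):
items.city | items.yr | stock.yr | stock.qty
BOS | 8 | 8 | 5
BOS | 8 | 8 | 3
BOS | 8 | 8 | 1
BOS | 8 | 8 | 80
After GROUP BY (1 rows):
items.city | sum_yr
BOS | 32

== RESULT ==
items.city | sum_yr
BOS | 32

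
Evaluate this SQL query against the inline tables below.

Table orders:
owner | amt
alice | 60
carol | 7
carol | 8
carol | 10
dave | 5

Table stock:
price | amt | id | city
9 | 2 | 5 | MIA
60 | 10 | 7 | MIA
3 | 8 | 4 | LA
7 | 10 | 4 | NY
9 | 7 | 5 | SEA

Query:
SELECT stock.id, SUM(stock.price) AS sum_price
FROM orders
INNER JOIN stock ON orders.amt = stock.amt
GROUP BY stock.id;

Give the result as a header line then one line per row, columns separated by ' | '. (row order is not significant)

After JOIN stock (4 rows):
orders.owner | orders.amt | stock.price | stock.amt | stock.id | stock.city
carol | 7 | 9 | 7 | 5 | SEA
carol | 8 | 3 | 8 | 4 | LA
carol | 10 | 60 | 10 | 7 | MIA
carol | 10 | 7 | 10 | 4 | NY
After GROUP BY (3 rows):
stock.id | sum_price
5 | 9
4 | 10
7 | 60

== RESULT ==
stock.id | sum_price
5 | 9
4 | 10
7 | 60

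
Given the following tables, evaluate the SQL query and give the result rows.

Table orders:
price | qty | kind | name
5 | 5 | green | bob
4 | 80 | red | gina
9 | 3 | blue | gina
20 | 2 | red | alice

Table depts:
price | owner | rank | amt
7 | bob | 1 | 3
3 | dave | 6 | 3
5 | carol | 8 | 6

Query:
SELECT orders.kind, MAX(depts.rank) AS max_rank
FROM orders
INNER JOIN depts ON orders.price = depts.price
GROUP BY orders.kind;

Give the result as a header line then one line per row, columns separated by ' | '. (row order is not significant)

== RESULT ==
orders.kind | max_rank
green | 8

Derivation:
After JOIN depts (1 rows):
orders.price | orders.qty | orders.kind | orders.name | depts.price | depts.owner | depts.rank | depts.amt
5 | 5 | green | bob | 5 | carol | 8 | 6
After GROUP BY (1 rows):
orders.kind | max_rank
green | 8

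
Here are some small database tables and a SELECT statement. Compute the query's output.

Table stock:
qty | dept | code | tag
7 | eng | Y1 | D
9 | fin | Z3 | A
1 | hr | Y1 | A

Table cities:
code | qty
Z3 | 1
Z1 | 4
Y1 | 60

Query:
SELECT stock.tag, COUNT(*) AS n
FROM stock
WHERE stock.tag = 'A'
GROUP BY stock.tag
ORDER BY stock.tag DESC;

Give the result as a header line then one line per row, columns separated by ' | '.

After WHERE (2 rows):
stock.qty | stock.dept | stock.code | stock.tag
9 | fin | Z3 | A
1 | hr | Y1 | A
After GROUP BY (1 rows):
stock.tag | n
A | 2
After ORDER BY (1 rows):
stock.tag | n
A | 2

== RESULT ==
stock.tag | n
A | 2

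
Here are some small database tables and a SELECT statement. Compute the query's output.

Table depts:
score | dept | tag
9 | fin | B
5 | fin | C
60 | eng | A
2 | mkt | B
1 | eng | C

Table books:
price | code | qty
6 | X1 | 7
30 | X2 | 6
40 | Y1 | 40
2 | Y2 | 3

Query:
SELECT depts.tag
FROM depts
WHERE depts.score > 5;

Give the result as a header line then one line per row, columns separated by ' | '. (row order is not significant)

== RESULT ==
depts.tag
B
A

Derivation:
After WHERE (2 rows):
depts.score | depts.dept | depts.tag
9 | fin | B
60 | eng | A
After SELECT (2 rows):
depts.tag
B
A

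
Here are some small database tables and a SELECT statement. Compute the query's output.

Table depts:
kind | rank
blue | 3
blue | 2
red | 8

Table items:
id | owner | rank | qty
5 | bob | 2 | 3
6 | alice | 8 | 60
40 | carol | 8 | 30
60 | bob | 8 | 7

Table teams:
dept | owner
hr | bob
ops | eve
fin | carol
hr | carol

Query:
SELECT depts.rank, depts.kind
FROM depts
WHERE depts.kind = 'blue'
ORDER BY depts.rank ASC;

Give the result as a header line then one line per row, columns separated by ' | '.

After WHERE (2 rows):
depts.kind | depts.rank
blue | 3
blue | 2
After SELECT (2 rows):
depts.rank | depts.kind
3 | blue
2 | blue
After ORDER BY (2 rows):
depts.rank | depts.kind
2 | blue
3 | blue

== RESULT ==
depts.rank | depts.kind
2 | blue
3 | blue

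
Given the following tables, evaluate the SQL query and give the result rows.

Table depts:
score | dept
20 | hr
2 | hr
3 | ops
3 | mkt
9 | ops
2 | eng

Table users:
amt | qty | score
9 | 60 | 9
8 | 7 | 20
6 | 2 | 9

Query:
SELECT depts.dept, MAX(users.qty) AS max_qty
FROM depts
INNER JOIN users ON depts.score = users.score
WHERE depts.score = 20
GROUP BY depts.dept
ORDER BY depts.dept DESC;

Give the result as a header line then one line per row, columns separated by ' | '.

== RESULT ==
depts.dept | max_qty
hr | 7

Derivation:
After JOIN users (3 rows):
depts.score | depts.dept | users.amt | users.qty | users.score
20 | hr | 8 | 7 | 20
9 | ops | 9 | 60 | 9
9 | ops | 6 | 2 | 9
After WHERE (1 rows):
depts.score | depts.dept | users.amt | users.qty | users.score
20 | hr | 8 | 7 | 20
After GROUP BY (1 rows):
depts.dept | max_qty
hr | 7
After ORDER BY (1 rows):
depts.dept | max_qty
hr | 7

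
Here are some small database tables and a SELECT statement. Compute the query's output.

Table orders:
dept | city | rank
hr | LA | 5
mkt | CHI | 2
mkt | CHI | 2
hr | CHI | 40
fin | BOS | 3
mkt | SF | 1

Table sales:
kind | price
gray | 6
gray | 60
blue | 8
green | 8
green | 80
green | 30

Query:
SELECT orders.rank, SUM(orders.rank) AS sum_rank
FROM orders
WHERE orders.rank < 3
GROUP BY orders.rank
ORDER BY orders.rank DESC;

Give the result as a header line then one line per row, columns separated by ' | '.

== RESULT ==
orders.rank | sum_rank
2 | 4
1 | 1

Derivation:
After WHERE (3 rows):
orders.dept | orders.city | orders.rank
mkt | CHI | 2
mkt | CHI | 2
mkt | SF | 1
After GROUP BY (2 rows):
orders.rank | sum_rank
2 | 4
1 | 1
After ORDER BY (2 rows):
orders.rank | sum_rank
2 | 4
1 | 1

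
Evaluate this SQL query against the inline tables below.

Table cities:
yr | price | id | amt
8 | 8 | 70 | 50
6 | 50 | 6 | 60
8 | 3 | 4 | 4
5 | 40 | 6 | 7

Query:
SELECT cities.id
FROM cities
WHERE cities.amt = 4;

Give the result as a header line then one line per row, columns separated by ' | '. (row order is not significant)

== RESULT ==
cities.id
4

Derivation:
After WHERE (1 rows):
cities.yr | cities.price | cities.id | cities.amt
8 | 3 | 4 | 4
After SELECT (1 rows):
cities.id
4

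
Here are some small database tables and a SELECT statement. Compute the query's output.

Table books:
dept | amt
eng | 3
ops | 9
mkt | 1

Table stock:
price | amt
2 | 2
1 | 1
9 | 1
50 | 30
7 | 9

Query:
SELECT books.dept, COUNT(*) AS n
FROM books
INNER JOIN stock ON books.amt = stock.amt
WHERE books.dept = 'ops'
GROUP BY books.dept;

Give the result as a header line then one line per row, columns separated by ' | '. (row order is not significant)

== RESULT ==
books.dept | n
ops | 1

Derivation:
After JOIN stock (3 rows):
books.dept | books.amt | stock.price | stock.amt
ops | 9 | 7 | 9
mkt | 1 | 1 | 1
mkt | 1 | 9 | 1
After WHERE (1 rows):
books.dept | books.amt | stock.price | stock.amt
ops | 9 | 7 | 9
After GROUP BY (1 rows):
books.dept | n
ops | 1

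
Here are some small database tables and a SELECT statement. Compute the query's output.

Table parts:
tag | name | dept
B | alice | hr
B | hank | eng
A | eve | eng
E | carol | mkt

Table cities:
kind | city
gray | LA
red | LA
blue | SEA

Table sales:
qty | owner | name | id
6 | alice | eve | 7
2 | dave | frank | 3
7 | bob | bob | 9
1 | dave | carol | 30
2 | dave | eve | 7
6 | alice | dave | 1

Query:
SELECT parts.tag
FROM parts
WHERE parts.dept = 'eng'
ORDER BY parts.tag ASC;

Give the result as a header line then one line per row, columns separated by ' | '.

After WHERE (2 rows):
parts.tag | parts.name | parts.dept
B | hank | eng
A | eve | eng
After SELECT (2 rows):
parts.tag
B
A
After ORDER BY (2 rows):
parts.tag
A
B

== RESULT ==
parts.tag
A
B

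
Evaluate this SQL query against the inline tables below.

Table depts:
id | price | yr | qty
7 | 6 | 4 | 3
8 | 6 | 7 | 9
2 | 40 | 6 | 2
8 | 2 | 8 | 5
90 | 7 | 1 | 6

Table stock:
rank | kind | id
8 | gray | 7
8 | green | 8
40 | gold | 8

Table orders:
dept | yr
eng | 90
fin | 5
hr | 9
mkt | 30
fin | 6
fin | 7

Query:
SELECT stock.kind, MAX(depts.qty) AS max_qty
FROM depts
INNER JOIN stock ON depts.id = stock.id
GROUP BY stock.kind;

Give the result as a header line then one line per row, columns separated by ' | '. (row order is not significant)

After JOIN stock (5 rows):
depts.id | depts.price | depts.yr | depts.qty | stock.rank | stock.kind | stock.id
7 | 6 | 4 | 3 | 8 | gray | 7
8 | 6 | 7 | 9 | 8 | green | 8
8 | 6 | 7 | 9 | 40 | gold | 8
8 | 2 | 8 | 5 | 8 | green | 8
8 | 2 | 8 | 5 | 40 | gold | 8
After GROUP BY (3 rows):
stock.kind | max_qty
gray | 3
green | 9
gold | 9

== RESULT ==
stock.kind | max_qty
gray | 3
green | 9
gold | 9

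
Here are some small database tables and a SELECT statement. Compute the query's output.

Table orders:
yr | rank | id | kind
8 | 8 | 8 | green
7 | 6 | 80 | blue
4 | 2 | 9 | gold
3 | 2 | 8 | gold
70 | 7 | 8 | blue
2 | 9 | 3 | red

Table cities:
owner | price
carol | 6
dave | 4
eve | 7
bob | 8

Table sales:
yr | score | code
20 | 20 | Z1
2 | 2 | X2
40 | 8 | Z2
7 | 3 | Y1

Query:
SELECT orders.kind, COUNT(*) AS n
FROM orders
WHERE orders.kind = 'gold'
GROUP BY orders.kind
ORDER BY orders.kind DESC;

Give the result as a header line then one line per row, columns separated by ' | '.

== RESULT ==
orders.kind | n
gold | 2

Derivation:
After WHERE (2 rows):
orders.yr | orders.rank | orders.id | orders.kind
4 | 2 | 9 | gold
3 | 2 | 8 | gold
After GROUP BY (1 rows):
orders.kind | n
gold | 2
After ORDER BY (1 rows):
orders.kind | n
gold | 2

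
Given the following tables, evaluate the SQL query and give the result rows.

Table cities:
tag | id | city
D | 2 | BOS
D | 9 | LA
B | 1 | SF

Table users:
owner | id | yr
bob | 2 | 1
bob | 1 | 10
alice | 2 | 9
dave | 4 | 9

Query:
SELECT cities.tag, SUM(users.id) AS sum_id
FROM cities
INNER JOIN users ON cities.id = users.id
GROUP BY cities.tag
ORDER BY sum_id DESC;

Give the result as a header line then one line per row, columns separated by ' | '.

After JOIN users (3 rows):
cities.tag | cities.id | cities.city | users.owner | users.id | users.yr
D | 2 | BOS | bob | 2 | 1
D | 2 | BOS | alice | 2 | 9
B | 1 | SF | bob | 1 | 10
After GROUP BY (2 rows):
cities.tag | sum_id
D | 4
B | 1
After ORDER BY (2 rows):
cities.tag | sum_id
D | 4
B | 1

== RESULT ==
cities.tag | sum_id
D | 4
B | 1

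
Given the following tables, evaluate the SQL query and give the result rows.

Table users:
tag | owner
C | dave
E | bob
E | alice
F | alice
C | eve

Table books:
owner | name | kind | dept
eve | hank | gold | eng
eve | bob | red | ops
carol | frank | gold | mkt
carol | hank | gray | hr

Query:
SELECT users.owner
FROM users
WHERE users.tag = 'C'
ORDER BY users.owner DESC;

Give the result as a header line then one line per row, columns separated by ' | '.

== RESULT ==
users.owner
eve
dave

Derivation:
After WHERE (2 rows):
users.tag | users.owner
C | dave
C | eve
After SELECT (2 rows):
users.owner
dave
eve
After ORDER BY (2 rows):
users.owner
eve
dave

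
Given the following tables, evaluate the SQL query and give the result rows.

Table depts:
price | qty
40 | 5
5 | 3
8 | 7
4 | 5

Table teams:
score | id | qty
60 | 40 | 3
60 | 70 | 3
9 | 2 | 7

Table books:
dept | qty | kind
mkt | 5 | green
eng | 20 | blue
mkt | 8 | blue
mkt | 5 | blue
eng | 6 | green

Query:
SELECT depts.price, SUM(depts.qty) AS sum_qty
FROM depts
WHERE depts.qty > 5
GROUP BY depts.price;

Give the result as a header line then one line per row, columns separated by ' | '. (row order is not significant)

== RESULT ==
depts.price | sum_qty
8 | 7

Derivation:
After WHERE (1 rows):
depts.price | depts.qty
8 | 7
After GROUP BY (1 rows):
depts.price | sum_qty
8 | 7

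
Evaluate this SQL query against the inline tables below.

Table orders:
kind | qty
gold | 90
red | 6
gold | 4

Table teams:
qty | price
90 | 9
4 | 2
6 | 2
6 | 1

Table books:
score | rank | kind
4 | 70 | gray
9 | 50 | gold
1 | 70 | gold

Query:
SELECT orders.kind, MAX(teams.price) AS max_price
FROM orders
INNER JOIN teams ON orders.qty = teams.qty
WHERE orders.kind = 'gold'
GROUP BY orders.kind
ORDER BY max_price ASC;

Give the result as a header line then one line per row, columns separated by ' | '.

== RESULT ==
orders.kind | max_price
gold | 9

Derivation:
After JOIN teams (4 rows):
orders.kind | orders.qty | teams.qty | teams.price
gold | 90 | 90 | 9
red | 6 | 6 | 2
red | 6 | 6 | 1
gold | 4 | 4 | 2
After WHERE (2 rows):
orders.kind | orders.qty | teams.qty | teams.price
gold | 90 | 90 | 9
gold | 4 | 4 | 2
After GROUP BY (1 rows):
orders.kind | max_price
gold | 9
After ORDER BY (1 rows):
orders.kind | max_price
gold | 9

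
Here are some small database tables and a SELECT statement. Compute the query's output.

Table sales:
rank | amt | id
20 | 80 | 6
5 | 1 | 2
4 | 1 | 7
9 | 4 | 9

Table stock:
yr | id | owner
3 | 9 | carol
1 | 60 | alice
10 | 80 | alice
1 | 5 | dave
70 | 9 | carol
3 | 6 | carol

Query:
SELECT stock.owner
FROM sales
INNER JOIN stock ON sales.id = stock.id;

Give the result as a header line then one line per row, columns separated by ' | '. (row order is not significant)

== RESULT ==
stock.owner
carol
carol
carol

Derivation:
After JOIN stock (3 rows):
sales.rank | sales.amt | sales.id | stock.yr | stock.id | stock.owner
20 | 80 | 6 | 3 | 6 | carol
9 | 4 | 9 | 3 | 9 | carol
9 | 4 | 9 | 70 | 9 | carol
After SELECT (3 rows):
stock.owner
carol
carol
carol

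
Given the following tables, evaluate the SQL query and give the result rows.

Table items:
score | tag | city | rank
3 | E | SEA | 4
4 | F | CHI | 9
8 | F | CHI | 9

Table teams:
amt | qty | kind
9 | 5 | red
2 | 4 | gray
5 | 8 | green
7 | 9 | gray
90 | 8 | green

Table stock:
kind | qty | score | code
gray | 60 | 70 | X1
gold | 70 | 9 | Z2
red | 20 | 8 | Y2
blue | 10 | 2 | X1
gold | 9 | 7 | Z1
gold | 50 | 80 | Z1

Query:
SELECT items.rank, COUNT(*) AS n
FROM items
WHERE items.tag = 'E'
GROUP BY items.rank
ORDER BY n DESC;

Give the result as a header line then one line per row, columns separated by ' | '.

After WHERE (1 rows):
items.score | items.tag | items.city | items.rank
3 | E | SEA | 4
After GROUP BY (1 rows):
items.rank | n
4 | 1
After ORDER BY (1 rows):
items.rank | n
4 | 1

== RESULT ==
items.rank | n
4 | 1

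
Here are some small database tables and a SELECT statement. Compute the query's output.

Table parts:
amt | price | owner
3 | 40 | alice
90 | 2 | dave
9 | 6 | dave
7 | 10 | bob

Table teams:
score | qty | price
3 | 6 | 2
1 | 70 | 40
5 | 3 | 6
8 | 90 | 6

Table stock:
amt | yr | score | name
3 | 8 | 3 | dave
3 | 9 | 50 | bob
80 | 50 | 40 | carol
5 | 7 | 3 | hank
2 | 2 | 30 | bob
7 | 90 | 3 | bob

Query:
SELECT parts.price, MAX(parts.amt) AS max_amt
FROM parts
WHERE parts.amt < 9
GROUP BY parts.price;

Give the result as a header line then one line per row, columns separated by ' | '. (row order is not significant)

== RESULT ==
parts.price | max_amt
40 | 3
10 | 7

Derivation:
After WHERE (2 rows):
parts.amt | parts.price | parts.owner
3 | 40 | alice
7 | 10 | bob
After GROUP BY (2 rows):
parts.price | max_amt
40 | 3
10 | 7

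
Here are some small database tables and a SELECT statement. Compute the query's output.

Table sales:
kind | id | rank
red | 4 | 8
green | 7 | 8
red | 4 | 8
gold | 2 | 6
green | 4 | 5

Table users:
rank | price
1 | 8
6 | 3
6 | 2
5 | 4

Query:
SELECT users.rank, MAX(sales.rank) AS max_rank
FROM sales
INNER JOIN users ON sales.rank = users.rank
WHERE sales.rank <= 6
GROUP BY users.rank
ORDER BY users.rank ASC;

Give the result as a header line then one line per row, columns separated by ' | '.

After JOIN users (3 rows):
sales.kind | sales.id | sales.rank | users.rank | users.price
gold | 2 | 6 | 6 | 3
gold | 2 | 6 | 6 | 2
green | 4 | 5 | 5 | 4
After WHERE (3 rows):
sales.kind | sales.id | sales.rank | users.rank | users.price
gold | 2 | 6 | 6 | 3
gold | 2 | 6 | 6 | 2
green | 4 | 5 | 5 | 4
After GROUP BY (2 rows):
users.rank | max_rank
6 | 6
5 | 5
After ORDER BY (2 rows):
users.rank | max_rank
5 | 5
6 | 6

== RESULT ==
users.rank | max_rank
5 | 5
6 | 6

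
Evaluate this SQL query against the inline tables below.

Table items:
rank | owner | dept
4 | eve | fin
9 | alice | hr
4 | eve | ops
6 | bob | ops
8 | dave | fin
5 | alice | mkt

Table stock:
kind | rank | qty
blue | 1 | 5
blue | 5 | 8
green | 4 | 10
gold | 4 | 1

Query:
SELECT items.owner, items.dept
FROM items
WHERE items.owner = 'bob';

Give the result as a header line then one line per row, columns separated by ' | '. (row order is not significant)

After WHERE (1 rows):
items.rank | items.owner | items.dept
6 | bob | ops
After SELECT (1 rows):
items.owner | items.dept
bob | ops

== RESULT ==
items.owner | items.dept
bob | ops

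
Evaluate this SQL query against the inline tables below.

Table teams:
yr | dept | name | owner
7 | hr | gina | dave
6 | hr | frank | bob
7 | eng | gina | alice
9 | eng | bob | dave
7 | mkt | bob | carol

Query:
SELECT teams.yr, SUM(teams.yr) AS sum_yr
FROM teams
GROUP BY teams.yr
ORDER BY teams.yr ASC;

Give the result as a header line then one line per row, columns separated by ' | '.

== RESULT ==
teams.yr | sum_yr
6 | 6
7 | 21
9 | 9

Derivation:
After GROUP BY (3 rows):
teams.yr | sum_yr
7 | 21
6 | 6
9 | 9
After ORDER BY (3 rows):
teams.yr | sum_yr
6 | 6
7 | 21
9 | 9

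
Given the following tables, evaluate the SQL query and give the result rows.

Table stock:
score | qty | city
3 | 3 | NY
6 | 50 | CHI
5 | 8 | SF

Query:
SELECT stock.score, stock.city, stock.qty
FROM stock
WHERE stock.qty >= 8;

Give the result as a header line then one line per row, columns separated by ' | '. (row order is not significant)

After WHERE (2 rows):
stock.score | stock.qty | stock.city
6 | 50 | CHI
5 | 8 | SF
After SELECT (2 rows):
stock.score | stock.city | stock.qty
6 | CHI | 50
5 | SF | 8

== RESULT ==
stock.score | stock.city | stock.qty
6 | CHI | 50
5 | SF | 8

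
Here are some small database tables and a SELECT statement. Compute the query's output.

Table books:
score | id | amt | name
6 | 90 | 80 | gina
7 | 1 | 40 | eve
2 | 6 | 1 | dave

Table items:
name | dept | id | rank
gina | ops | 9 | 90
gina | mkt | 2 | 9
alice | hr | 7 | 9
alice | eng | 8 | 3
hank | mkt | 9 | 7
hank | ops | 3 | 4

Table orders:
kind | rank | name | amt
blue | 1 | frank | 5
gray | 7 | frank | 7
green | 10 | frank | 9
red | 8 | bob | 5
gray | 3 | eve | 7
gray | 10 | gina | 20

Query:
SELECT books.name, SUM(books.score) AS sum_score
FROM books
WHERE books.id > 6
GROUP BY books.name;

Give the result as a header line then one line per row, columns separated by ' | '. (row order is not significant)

After WHERE (1 rows):
books.score | books.id | books.amt | books.name
6 | 90 | 80 | gina
After GROUP BY (1 rows):
books.name | sum_score
gina | 6

== RESULT ==
books.name | sum_score
gina | 6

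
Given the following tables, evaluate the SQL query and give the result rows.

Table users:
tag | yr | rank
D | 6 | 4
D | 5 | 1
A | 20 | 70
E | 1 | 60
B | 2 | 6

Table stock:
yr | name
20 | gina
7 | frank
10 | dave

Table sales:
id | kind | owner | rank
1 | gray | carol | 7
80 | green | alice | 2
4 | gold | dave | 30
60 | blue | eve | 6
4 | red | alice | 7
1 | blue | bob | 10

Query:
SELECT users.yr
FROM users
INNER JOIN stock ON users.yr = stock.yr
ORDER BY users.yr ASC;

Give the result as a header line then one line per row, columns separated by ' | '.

After JOIN stock (1 rows):
users.tag | users.yr | users.rank | stock.yr | stock.name
A | 20 | 70 | 20 | gina
After SELECT (1 rows):
users.yr
20
After ORDER BY (1 rows):
users.yr
20

== RESULT ==
users.yr
20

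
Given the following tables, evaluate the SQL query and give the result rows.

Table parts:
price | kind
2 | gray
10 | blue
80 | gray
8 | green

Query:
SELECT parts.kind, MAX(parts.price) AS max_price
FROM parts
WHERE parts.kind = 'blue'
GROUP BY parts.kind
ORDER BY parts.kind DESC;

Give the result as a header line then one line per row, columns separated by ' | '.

After WHERE (1 rows):
parts.price | parts.kind
10 | blue
After GROUP BY (1 rows):
parts.kind | max_price
blue | 10
After ORDER BY (1 rows):
parts.kind | max_price
blue | 10

== RESULT ==
parts.kind | max_price
blue | 10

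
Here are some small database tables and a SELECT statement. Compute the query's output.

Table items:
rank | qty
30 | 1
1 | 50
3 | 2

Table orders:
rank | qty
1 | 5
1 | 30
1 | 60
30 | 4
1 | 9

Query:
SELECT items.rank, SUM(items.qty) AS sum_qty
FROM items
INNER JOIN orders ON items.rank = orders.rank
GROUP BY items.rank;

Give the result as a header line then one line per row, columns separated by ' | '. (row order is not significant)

== RESULT ==
items.rank | sum_qty
30 | 1
1 | 200

Derivation:
After JOIN orders (5 rows):
items.rank | items.qty | orders.rank | orders.qty
30 | 1 | 30 | 4
1 | 50 | 1 | 5
1 | 50 | 1 | 30
1 | 50 | 1 | 60
1 | 50 | 1 | 9
After GROUP BY (2 rows):
items.rank | sum_qty
30 | 1
1 | 200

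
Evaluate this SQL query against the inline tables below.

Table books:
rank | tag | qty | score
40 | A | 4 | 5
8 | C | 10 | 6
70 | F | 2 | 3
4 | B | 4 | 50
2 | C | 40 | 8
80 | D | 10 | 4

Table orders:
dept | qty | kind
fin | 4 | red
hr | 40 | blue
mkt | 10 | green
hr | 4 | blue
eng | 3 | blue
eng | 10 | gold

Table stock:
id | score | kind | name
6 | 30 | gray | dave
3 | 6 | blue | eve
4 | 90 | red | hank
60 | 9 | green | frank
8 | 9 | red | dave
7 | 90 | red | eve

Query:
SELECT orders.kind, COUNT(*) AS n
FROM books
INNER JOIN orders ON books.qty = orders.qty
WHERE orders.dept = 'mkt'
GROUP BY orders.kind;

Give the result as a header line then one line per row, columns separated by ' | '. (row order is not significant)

== RESULT ==
orders.kind | n
green | 2

Derivation:
After JOIN orders (9 rows):
books.rank | books.tag | books.qty | books.score | orders.dept | orders.qty | orders.kind
40 | A | 4 | 5 | fin | 4 | red
40 | A | 4 | 5 | hr | 4 | blue
8 | C | 10 | 6 | mkt | 10 | green
8 | C | 10 | 6 | eng | 10 | gold
4 | B | 4 | 50 | fin | 4 | red
4 | B | 4 | 50 | hr | 4 | blue
2 | C | 40 | 8 | hr | 40 | blue
80 | D | 10 | 4 | mkt | 10 | green
80 | D | 10 | 4 | eng | 10 | gold
After WHERE (2 rows):
books.rank | books.tag | books.qty | books.score | orders.dept | orders.qty | orders.kind
8 | C | 10 | 6 | mkt | 10 | green
80 | D | 10 | 4 | mkt | 10 | green
After GROUP BY (1 rows):
orders.kind | n
green | 2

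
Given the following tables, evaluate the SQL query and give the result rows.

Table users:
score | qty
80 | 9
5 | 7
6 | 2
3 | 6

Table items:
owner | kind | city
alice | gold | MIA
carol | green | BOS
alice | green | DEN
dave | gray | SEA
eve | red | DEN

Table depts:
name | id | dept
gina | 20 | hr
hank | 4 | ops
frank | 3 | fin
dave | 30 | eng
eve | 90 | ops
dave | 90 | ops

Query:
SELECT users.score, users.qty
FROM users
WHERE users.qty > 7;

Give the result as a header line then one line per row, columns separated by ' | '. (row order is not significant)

== RESULT ==
users.score | users.qty
80 | 9

Derivation:
After WHERE (1 rows):
users.score | users.qty
80 | 9
After SELECT (1 rows):
users.score | users.qty
80 | 9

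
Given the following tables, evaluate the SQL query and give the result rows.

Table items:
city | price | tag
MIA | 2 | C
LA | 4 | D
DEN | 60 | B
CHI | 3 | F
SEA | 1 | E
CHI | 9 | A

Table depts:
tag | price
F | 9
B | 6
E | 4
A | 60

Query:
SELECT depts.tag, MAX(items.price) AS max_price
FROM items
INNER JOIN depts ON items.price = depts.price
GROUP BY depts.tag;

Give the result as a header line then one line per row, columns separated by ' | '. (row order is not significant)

After JOIN depts (3 rows):
items.city | items.price | items.tag | depts.tag | depts.price
LA | 4 | D | E | 4
DEN | 60 | B | A | 60
CHI | 9 | A | F | 9
After GROUP BY (3 rows):
depts.tag | max_price
E | 4
A | 60
F | 9

== RESULT ==
depts.tag | max_price
E | 4
A | 60
F | 9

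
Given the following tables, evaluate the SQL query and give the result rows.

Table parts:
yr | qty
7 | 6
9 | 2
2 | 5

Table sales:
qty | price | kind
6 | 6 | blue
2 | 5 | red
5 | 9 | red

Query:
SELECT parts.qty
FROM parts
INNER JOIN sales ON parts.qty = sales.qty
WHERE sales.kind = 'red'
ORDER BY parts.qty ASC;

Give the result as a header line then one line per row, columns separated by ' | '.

== RESULT ==
parts.qty
2
5

Derivation:
After JOIN sales (3 rows):
parts.yr | parts.qty | sales.qty | sales.price | sales.kind
7 | 6 | 6 | 6 | blue
9 | 2 | 2 | 5 | red
2 | 5 | 5 | 9 | red
After WHERE (2 rows):
parts.yr | parts.qty | sales.qty | sales.price | sales.kind
9 | 2 | 2 | 5 | red
2 | 5 | 5 | 9 | red
After SELECT (2 rows):
parts.qty
2
5
After ORDER BY (2 rows):
parts.qty
2
5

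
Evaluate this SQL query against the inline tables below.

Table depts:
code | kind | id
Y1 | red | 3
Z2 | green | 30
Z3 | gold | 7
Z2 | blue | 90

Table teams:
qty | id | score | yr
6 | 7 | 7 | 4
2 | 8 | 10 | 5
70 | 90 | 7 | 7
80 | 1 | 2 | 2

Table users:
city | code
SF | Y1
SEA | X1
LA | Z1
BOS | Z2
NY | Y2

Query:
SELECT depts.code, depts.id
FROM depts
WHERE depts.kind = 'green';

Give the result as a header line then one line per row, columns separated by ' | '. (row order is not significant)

== RESULT ==
depts.code | depts.id
Z2 | 30

Derivation:
After WHERE (1 rows):
depts.code | depts.kind | depts.id
Z2 | green | 30
After SELECT (1 rows):
depts.code | depts.id
Z2 | 30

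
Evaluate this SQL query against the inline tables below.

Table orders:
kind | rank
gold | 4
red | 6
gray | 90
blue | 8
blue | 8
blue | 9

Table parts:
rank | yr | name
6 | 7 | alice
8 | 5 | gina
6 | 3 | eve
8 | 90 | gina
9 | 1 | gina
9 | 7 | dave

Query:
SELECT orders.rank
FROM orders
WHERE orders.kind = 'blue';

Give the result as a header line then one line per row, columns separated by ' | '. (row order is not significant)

After WHERE (3 rows):
orders.kind | orders.rank
blue | 8
blue | 8
blue | 9
After SELECT (3 rows):
orders.rank
8
8
9

== RESULT ==
orders.rank
8
8
9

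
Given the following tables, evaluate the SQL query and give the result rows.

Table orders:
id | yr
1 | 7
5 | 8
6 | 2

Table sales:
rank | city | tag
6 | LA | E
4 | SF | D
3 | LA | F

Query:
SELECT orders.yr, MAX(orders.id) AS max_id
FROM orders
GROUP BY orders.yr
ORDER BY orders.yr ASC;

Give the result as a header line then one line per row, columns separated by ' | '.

== RESULT ==
orders.yr | max_id
2 | 6
7 | 1
8 | 5

Derivation:
After GROUP BY (3 rows):
orders.yr | max_id
7 | 1
8 | 5
2 | 6
After ORDER BY (3 rows):
orders.yr | max_id
2 | 6
7 | 1
8 | 5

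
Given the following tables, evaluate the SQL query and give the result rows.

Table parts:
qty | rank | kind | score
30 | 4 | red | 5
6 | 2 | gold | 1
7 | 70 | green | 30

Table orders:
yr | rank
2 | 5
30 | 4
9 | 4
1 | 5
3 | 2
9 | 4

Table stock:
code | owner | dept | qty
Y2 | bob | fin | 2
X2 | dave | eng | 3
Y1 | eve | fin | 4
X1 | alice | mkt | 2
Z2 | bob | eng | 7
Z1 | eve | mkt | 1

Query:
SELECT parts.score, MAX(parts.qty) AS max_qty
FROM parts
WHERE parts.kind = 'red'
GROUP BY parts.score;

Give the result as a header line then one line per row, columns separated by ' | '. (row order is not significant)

== RESULT ==
parts.score | max_qty
5 | 30

Derivation:
After WHERE (1 rows):
parts.qty | parts.rank | parts.kind | parts.score
30 | 4 | red | 5
After GROUP BY (1 rows):
parts.score | max_qty
5 | 30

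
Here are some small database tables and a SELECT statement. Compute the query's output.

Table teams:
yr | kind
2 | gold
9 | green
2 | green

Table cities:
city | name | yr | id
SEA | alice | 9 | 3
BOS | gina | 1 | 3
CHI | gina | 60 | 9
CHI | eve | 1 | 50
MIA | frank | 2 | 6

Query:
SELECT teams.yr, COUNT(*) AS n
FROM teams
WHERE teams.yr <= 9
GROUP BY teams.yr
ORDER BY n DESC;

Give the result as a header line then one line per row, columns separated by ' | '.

== RESULT ==
teams.yr | n
2 | 2
9 | 1

Derivation:
After WHERE (3 rows):
teams.yr | teams.kind
2 | gold
9 | green
2 | green
After GROUP BY (2 rows):
teams.yr | n
2 | 2
9 | 1
After ORDER BY (2 rows):
teams.yr | n
2 | 2
9 | 1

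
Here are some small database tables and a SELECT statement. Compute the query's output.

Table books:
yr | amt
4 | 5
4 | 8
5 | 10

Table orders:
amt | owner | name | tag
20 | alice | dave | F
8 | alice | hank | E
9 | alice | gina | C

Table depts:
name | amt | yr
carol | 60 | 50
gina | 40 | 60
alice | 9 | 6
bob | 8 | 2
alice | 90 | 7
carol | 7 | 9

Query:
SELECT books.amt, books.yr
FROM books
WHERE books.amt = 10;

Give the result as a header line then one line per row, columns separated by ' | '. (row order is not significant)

== RESULT ==
books.amt | books.yr
10 | 5

Derivation:
After WHERE (1 rows):
books.yr | books.amt
5 | 10
After SELECT (1 rows):
books.amt | books.yr
10 | 5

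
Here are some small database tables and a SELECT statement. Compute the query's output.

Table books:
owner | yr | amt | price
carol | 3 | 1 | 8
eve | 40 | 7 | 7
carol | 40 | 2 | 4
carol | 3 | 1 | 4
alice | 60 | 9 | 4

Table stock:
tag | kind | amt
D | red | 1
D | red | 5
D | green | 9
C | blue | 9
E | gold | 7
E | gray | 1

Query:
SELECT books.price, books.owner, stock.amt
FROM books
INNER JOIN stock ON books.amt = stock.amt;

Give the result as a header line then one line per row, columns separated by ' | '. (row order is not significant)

== RESULT ==
books.price | books.owner | stock.amt
8 | carol | 1
8 | carol | 1
7 | eve | 7
4 | carol | 1
4 | carol | 1
4 | alice | 9
4 | alice | 9

Derivation:
After JOIN stock (7 rows):
books.owner | books.yr | books.amt | books.price | stock.tag | stock.kind | stock.amt
carol | 3 | 1 | 8 | D | red | 1
carol | 3 | 1 | 8 | E | gray | 1
eve | 40 | 7 | 7 | E | gold | 7
carol | 3 | 1 | 4 | D | red | 1
carol | 3 | 1 | 4 | E | gray | 1
alice | 60 | 9 | 4 | D | green | 9
alice | 60 | 9 | 4 | C | blue | 9
After SELECT (7 rows):
books.price | books.owner | stock.amt
8 | carol | 1
8 | carol | 1
7 | eve | 7
4 | carol | 1
4 | carol | 1
4 | alice | 9
4 | alice | 9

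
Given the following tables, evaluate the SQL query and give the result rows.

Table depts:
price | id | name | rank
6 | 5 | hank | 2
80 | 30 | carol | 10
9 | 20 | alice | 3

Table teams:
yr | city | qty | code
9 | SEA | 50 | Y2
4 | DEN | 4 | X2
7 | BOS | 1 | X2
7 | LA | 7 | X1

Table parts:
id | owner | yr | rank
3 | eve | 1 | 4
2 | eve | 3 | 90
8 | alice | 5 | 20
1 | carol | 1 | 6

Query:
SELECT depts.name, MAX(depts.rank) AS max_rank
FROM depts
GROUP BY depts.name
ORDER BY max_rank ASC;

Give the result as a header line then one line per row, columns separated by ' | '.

After GROUP BY (3 rows):
depts.name | max_rank
hank | 2
carol | 10
alice | 3
After ORDER BY (3 rows):
depts.name | max_rank
hank | 2
alice | 3
carol | 10

== RESULT ==
depts.name | max_rank
hank | 2
alice | 3
carol | 10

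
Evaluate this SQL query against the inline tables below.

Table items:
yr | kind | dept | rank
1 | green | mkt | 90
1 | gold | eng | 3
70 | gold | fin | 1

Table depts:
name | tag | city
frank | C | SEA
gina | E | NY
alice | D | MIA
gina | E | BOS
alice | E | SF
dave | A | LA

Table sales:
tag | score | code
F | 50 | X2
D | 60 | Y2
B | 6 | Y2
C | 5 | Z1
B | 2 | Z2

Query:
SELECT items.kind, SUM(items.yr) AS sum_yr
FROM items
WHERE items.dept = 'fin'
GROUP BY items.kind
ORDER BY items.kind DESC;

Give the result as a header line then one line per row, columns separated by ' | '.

== RESULT ==
items.kind | sum_yr
gold | 70

Derivation:
After WHERE (1 rows):
items.yr | items.kind | items.dept | items.rank
70 | gold | fin | 1
After GROUP BY (1 rows):
items.kind | sum_yr
gold | 70
After ORDER BY (1 rows):
items.kind | sum_yr
gold | 70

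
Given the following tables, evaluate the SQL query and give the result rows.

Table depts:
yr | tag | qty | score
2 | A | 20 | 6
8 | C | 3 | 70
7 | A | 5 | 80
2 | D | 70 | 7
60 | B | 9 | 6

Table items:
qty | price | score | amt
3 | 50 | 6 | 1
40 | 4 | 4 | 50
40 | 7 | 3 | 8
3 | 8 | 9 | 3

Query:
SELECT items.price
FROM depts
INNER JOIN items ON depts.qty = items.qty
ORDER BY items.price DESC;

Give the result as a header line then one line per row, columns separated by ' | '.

After JOIN items (2 rows):
depts.yr | depts.tag | depts.qty | depts.score | items.qty | items.price | items.score | items.amt
8 | C | 3 | 70 | 3 | 50 | 6 | 1
8 | C | 3 | 70 | 3 | 8 | 9 | 3
After SELECT (2 rows):
items.price
50
8
After ORDER BY (2 rows):
items.price
50
8

== RESULT ==
items.price
50
8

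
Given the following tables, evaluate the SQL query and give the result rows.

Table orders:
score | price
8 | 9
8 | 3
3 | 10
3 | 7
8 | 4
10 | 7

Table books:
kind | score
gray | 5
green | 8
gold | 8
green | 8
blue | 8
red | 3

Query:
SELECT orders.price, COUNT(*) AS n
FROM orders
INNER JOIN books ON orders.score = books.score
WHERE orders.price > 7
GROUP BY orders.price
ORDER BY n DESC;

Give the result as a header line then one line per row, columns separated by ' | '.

After JOIN books (14 rows):
orders.score | orders.price | books.kind | books.score
8 | 9 | green | 8
8 | 9 | gold | 8
8 | 9 | green | 8
8 | 9 | blue | 8
8 | 3 | green | 8
8 | 3 | gold | 8
8 | 3 | green | 8
8 | 3 | blue | 8
3 | 10 | red | 3
3 | 7 | red | 3
8 | 4 | green | 8
8 | 4 | gold | 8
8 | 4 | green | 8
8 | 4 | blue | 8
After WHERE (5 rows):
orders.score | orders.price | books.kind | books.score
8 | 9 | green | 8
8 | 9 | gold | 8
8 | 9 | green | 8
8 | 9 | blue | 8
3 | 10 | red | 3
After GROUP BY (2 rows):
orders.price | n
9 | 4
10 | 1
After ORDER BY (2 rows):
orders.price | n
9 | 4
10 | 1

== RESULT ==
orders.price | n
9 | 4
10 | 1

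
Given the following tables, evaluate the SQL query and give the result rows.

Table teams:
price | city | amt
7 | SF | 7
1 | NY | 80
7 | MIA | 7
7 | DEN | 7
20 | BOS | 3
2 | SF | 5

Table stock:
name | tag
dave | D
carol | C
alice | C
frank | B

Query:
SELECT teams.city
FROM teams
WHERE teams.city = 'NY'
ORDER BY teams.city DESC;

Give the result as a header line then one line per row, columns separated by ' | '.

After WHERE (1 rows):
teams.price | teams.city | teams.amt
1 | NY | 80
After SELECT (1 rows):
teams.city
NY
After ORDER BY (1 rows):
teams.city
NY

== RESULT ==
teams.city
NY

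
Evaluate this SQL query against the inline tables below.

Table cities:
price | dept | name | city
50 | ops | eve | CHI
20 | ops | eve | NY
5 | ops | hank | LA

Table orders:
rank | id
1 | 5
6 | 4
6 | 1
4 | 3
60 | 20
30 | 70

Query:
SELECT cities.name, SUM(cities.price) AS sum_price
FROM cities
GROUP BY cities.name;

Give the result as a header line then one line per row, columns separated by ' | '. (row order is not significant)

== RESULT ==
cities.name | sum_price
eve | 70
hank | 5

Derivation:
After GROUP BY (2 rows):
cities.name | sum_price
eve | 70
hank | 5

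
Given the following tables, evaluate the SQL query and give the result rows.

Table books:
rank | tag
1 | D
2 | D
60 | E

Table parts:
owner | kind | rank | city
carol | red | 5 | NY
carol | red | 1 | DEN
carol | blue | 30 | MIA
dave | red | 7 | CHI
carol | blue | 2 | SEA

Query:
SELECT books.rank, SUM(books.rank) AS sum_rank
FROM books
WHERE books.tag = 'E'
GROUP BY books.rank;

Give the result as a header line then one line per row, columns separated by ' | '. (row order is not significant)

== RESULT ==
books.rank | sum_rank
60 | 60

Derivation:
After WHERE (1 rows):
books.rank | books.tag
60 | E
After GROUP BY (1 rows):
books.rank | sum_rank
60 | 60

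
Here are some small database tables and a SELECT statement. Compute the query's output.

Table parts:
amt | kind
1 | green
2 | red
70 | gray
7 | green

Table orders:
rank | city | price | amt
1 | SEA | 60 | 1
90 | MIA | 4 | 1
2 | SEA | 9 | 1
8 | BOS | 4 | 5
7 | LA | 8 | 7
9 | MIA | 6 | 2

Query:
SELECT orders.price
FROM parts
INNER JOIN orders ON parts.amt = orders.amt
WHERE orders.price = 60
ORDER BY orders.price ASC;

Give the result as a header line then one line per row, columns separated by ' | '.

After JOIN orders (5 rows):
parts.amt | parts.kind | orders.rank | orders.city | orders.price | orders.amt
1 | green | 1 | SEA | 60 | 1
1 | green | 90 | MIA | 4 | 1
1 | green | 2 | SEA | 9 | 1
2 | red | 9 | MIA | 6 | 2
7 | green | 7 | LA | 8 | 7
After WHERE (1 rows):
parts.amt | parts.kind | orders.rank | orders.city | orders.price | orders.amt
1 | green | 1 | SEA | 60 | 1
After SELECT (1 rows):
orders.price
60
After ORDER BY (1 rows):
orders.price
60

== RESULT ==
orders.price
60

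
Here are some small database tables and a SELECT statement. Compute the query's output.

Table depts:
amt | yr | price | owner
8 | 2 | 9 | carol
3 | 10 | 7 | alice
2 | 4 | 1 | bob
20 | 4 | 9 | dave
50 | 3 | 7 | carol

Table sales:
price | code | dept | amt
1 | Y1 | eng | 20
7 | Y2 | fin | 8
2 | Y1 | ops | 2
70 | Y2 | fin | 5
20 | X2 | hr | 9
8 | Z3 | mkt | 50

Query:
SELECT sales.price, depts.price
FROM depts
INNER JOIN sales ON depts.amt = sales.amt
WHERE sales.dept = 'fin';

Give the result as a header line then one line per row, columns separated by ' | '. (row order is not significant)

== RESULT ==
sales.price | depts.price
7 | 9

Derivation:
After JOIN sales (4 rows):
depts.amt | depts.yr | depts.price | depts.owner | sales.price | sales.code | sales.dept | sales.amt
8 | 2 | 9 | carol | 7 | Y2 | fin | 8
2 | 4 | 1 | bob | 2 | Y1 | ops | 2
20 | 4 | 9 | dave | 1 | Y1 | eng | 20
50 | 3 | 7 | carol | 8 | Z3 | mkt | 50
After WHERE (1 rows):
depts.amt | depts.yr | depts.price | depts.owner | sales.price | sales.code | sales.dept | sales.amt
8 | 2 | 9 | carol | 7 | Y2 | fin | 8
After SELECT (1 rows):
sales.price | depts.price
7 | 9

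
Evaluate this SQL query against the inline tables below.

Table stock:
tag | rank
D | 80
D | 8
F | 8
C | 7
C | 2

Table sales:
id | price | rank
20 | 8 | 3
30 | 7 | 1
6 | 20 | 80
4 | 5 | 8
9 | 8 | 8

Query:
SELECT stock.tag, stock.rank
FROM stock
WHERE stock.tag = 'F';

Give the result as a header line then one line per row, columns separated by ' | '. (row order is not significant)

== RESULT ==
stock.tag | stock.rank
F | 8

Derivation:
After WHERE (1 rows):
stock.tag | stock.rank
F | 8
After SELECT (1 rows):
stock.tag | stock.rank
F | 8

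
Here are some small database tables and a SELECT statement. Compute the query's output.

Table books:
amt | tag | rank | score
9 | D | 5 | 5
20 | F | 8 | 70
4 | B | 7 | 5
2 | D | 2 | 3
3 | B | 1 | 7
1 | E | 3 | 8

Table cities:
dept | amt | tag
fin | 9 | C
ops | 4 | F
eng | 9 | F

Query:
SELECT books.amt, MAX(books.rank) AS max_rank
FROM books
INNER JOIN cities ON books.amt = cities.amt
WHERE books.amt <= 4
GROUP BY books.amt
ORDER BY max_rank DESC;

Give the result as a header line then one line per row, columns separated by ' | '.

After JOIN cities (3 rows):
books.amt | books.tag | books.rank | books.score | cities.dept | cities.amt | cities.tag
9 | D | 5 | 5 | fin | 9 | C
9 | D | 5 | 5 | eng | 9 | F
4 | B | 7 | 5 | ops | 4 | F
After WHERE (1 rows):
books.amt | books.tag | books.rank | books.score | cities.dept | cities.amt | cities.tag
4 | B | 7 | 5 | ops | 4 | F
After GROUP BY (1 rows):
books.amt | max_rank
4 | 7
After ORDER BY (1 rows):
books.amt | max_rank
4 | 7

== RESULT ==
books.amt | max_rank
4 | 7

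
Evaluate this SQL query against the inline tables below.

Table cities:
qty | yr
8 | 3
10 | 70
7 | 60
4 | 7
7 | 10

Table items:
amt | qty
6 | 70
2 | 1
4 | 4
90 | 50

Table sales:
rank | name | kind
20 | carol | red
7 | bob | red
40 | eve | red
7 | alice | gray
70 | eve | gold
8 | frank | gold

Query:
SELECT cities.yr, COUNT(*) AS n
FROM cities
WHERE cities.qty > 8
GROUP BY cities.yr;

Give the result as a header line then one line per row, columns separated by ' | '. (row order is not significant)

After WHERE (1 rows):
cities.qty | cities.yr
10 | 70
After GROUP BY (1 rows):
cities.yr | n
70 | 1

== RESULT ==
cities.yr | n
70 | 1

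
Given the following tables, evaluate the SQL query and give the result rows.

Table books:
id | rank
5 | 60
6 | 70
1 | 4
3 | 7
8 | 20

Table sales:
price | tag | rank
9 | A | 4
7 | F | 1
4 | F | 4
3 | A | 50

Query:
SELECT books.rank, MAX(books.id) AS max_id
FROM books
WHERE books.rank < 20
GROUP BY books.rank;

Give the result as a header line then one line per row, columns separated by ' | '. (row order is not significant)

After WHERE (2 rows):
books.id | books.rank
1 | 4
3 | 7
After GROUP BY (2 rows):
books.rank | max_id
4 | 1
7 | 3

== RESULT ==
books.rank | max_id
4 | 1
7 | 3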